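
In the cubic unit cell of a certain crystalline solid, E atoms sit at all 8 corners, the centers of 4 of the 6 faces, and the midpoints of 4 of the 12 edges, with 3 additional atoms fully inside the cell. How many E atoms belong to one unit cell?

7

Corner atoms are shared by 8 cells (1/8 each), face atoms by 2 (1/2 each), edge atoms by 4 (1/4 each), interior atoms are unshared.
Net atoms = 8 × 1/8 + 4 × 1/2 + 4 × 1/4 + 3 = 1 + 2 + 1 + 3 = 7.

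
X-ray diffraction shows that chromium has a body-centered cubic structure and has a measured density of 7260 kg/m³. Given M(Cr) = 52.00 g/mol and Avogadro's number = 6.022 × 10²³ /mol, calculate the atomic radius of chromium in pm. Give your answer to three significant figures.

125 pm

For a BCC cell (Z = 2), a³ = Z·M/(N_A·ρ) = 2 × 52.00 / (6.022 × 10²³ × 7.260) = 2.379 × 10^-23 cm³, so a = 2.876 × 10^-8 cm = 287.6 pm.
Atoms touch along the body diagonal, so √3·a = 4r, so r = 0.4330 × a = 125 pm.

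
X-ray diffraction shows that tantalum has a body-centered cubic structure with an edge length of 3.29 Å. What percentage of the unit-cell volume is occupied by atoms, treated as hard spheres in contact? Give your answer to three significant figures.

In a BCC lattice atoms touch along the body diagonal, so √3·a = 4r, so r = 0.4330a = 1.425 Å.
Packing fraction = Z·(4/3)πr³ / a³ = 2 × (4/3)π × (1.425)³ / (3.29)³ = 0.6802 = 68.0%.

68.0%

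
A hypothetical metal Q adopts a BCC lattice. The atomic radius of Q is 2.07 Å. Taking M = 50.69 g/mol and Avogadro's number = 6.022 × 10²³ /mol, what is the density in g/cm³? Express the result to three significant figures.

In a BCC lattice, atoms touch along the body diagonal, so √3·a = 4r, giving a = 4.780 Å = 4.780 × 10^-8 cm.
With Z = 2, ρ = Z·M/(N_A·a³) = 2 × 50.69 / (6.022 × 10²³ × 1.092 × 10^-22) = 1.541 g/cm³.

1.54 g/cm³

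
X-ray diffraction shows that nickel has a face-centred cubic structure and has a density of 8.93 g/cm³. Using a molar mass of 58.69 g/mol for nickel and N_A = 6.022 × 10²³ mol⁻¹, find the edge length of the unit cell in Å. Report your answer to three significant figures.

3.52 Å

With Z = 4 atoms per FCC cell, a³ = Z·M/(N_A·ρ) = 4 × 58.69 / (6.022 × 10²³ × 8.930 g/cm³) = 4.365 × 10^-23 cm³.
a = (4.365 × 10^-23)^(1/3) = 3.521 × 10^-8 cm = 3.52 Å.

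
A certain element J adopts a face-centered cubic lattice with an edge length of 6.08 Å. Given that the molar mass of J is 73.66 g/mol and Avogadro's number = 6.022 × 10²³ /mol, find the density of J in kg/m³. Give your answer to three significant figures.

2180 kg/m³

An FCC unit cell contains Z = 4 atoms.
Cell volume: a³ = (6.08 Å)³ = (6.080 × 10^-8 cm)³ = 2.248 × 10^-22 cm³.
ρ = Z·M/(N_A·a³) = 4 × 73.66 / (6.022 × 10²³ × 2.248 × 10^-22) = 2.177 g/cm³ = 2180 kg/m³.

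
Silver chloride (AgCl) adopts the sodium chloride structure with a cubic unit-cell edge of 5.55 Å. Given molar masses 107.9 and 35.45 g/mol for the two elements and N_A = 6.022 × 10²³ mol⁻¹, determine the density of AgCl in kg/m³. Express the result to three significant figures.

The sodium chloride structure contains Z = 4 formula units per cell; M(AgCl) = 107.9 + 35.45 = 143.35 g/mol.
a³ = (5.550 × 10^-8 cm)³ = 1.710 × 10^-22 cm³.
ρ = 4 × 143.35 / (6.022 × 10²³ × 1.710 × 10^-22) = 5.570 g/cm³ = 5570 kg/m³.

5570 kg/m³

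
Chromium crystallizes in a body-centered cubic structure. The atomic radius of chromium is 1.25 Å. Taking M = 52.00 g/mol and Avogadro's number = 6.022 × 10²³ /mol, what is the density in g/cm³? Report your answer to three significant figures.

7.18 g/cm³

In a BCC lattice, atoms touch along the body diagonal, so √3·a = 4r, giving a = 2.887 Å = 2.887 × 10^-8 cm.
With Z = 2, ρ = Z·M/(N_A·a³) = 2 × 52.00 / (6.022 × 10²³ × 2.406 × 10^-23) = 7.179 g/cm³.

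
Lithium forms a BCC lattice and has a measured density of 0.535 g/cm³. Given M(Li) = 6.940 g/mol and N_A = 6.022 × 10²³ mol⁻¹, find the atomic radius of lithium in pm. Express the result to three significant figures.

152 pm

For a BCC cell (Z = 2), a³ = Z·M/(N_A·ρ) = 2 × 6.940 / (6.022 × 10²³ × 0.5350) = 4.308 × 10^-23 cm³, so a = 3.506 × 10^-8 cm = 350.6 pm.
Atoms touch along the body diagonal, so √3·a = 4r, so r = 0.4330 × a = 152 pm.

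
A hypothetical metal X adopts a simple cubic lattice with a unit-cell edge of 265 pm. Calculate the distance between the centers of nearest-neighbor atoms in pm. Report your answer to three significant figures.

In a simple cubic structure, atoms touch along the cell edge, so a = 2r; the nearest-neighbor distance equals 2r = 1.000·a.
d = 1.000 × 265 = 265 pm.

265 pm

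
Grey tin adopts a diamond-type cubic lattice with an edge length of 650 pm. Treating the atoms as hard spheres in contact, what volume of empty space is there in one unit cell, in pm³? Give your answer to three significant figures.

1.81 × 10^8 pm³

In a diamond cubic lattice nearest neighbors lie along the body diagonal with √3·a = 8r, so r = 0.2165a = 140.7 pm.
V_cell = a³ = 2.746 × 10^8 pm³; V_atoms = 8 × (4/3)πr³ = 9.340 × 10^7 pm³.
Empty space = 2.746 × 10^8 − 9.340 × 10^7 = 1.81 × 10^8 pm³.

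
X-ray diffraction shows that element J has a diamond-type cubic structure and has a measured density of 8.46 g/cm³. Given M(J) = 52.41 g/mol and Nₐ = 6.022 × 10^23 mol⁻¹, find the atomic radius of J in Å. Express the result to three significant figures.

For a diamond cubic cell (Z = 8), a³ = Z·M/(N_A·ρ) = 8 × 52.41 / (6.022 × 10²³ × 8.460) = 8.230 × 10^-23 cm³, so a = 4.350 × 10^-8 cm = 4.350 Å.
Nearest neighbors lie along the body diagonal with √3·a = 8r, so r = 0.2165 × a = 0.942 Å.

0.942 Å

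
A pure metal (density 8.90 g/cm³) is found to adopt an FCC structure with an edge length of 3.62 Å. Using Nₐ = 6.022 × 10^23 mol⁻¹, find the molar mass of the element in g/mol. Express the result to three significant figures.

63.6 g/mol

An FCC cell has Z = 4 atoms; a = 3.620 × 10^-8 cm.
M = ρ·N_A·a³/Z = 8.90 × 6.022 × 10²³ × 4.744 × 10^-23 / 4 = 63.6 g/mol.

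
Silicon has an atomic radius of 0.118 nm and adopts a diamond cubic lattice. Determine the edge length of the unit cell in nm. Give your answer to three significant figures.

In a diamond cubic lattice, nearest neighbors lie along the body diagonal with √3·a = 8r.
a = 8r/√3 = 8 × 0.118 / 1.7321 = 0.545 nm.

0.545 nm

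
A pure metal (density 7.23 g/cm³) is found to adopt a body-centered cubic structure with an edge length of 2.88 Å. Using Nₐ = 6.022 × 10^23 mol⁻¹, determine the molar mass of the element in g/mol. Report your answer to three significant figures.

A BCC cell has Z = 2 atoms; a = 2.880 × 10^-8 cm.
M = ρ·N_A·a³/Z = 7.23 × 6.022 × 10²³ × 2.389 × 10^-23 / 2 = 52.0 g/mol.

52.0 g/mol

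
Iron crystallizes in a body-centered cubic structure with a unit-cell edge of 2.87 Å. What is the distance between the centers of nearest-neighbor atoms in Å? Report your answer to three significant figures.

In a BCC structure, atoms touch along the body diagonal, so √3·a = 4r; the nearest-neighbor distance equals 2r = 0.8660·a.
d = 0.8660 × 2.87 = 2.49 Å.

2.49 Å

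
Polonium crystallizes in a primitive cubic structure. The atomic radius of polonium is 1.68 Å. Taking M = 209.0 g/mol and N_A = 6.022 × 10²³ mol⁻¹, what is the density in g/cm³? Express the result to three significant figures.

9.15 g/cm³

In a simple cubic lattice, atoms touch along the cell edge, so a = 2r, giving a = 3.360 Å = 3.360 × 10^-8 cm.
With Z = 1, ρ = Z·M/(N_A·a³) = 1 × 209.0 / (6.022 × 10²³ × 3.793 × 10^-23) = 9.149 g/cm³.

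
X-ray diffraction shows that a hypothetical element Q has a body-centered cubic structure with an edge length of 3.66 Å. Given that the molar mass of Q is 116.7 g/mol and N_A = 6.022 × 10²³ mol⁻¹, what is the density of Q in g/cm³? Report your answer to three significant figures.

A BCC unit cell contains Z = 2 atoms.
Cell volume: a³ = (3.66 Å)³ = (3.660 × 10^-8 cm)³ = 4.903 × 10^-23 cm³.
ρ = Z·M/(N_A·a³) = 2 × 116.7 / (6.022 × 10²³ × 4.903 × 10^-23) = 7.905 g/cm³.

7.91 g/cm³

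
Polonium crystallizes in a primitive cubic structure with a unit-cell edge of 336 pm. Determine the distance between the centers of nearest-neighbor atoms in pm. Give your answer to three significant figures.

In a simple cubic structure, atoms touch along the cell edge, so a = 2r; the nearest-neighbor distance equals 2r = 1.000·a.
d = 1.000 × 336 = 336 pm.

336 pm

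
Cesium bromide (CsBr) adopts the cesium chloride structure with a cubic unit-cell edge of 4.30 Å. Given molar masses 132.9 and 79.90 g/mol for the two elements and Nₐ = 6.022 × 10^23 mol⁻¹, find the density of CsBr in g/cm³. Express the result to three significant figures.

4.44 g/cm³

The cesium chloride structure contains Z = 1 formula unit per cell; M(CsBr) = 132.9 + 79.90 = 212.8 g/mol.
a³ = (4.300 × 10^-8 cm)³ = 7.951 × 10^-23 cm³.
ρ = 1 × 212.8 / (6.022 × 10²³ × 7.951 × 10^-23) = 4.445 g/cm³.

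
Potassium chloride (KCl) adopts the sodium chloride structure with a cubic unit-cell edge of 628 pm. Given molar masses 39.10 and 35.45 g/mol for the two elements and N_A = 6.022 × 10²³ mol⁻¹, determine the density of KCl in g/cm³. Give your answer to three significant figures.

The sodium chloride structure contains Z = 4 formula units per cell; M(KCl) = 39.10 + 35.45 = 74.55 g/mol.
a³ = (6.280 × 10^-8 cm)³ = 2.477 × 10^-22 cm³.
ρ = 4 × 74.55 / (6.022 × 10²³ × 2.477 × 10^-22) = 1.999 g/cm³.

2.00 g/cm³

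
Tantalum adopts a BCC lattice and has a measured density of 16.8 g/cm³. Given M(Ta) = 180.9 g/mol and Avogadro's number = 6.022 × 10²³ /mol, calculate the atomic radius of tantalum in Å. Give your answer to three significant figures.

For a BCC cell (Z = 2), a³ = Z·M/(N_A·ρ) = 2 × 180.9 / (6.022 × 10²³ × 16.80) = 3.576 × 10^-23 cm³, so a = 3.295 × 10^-8 cm = 3.295 Å.
Atoms touch along the body diagonal, so √3·a = 4r, so r = 0.4330 × a = 1.43 Å.

1.43 Å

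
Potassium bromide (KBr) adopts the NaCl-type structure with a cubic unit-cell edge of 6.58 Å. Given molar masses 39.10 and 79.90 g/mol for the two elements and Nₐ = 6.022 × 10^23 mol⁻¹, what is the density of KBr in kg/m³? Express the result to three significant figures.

2770 kg/m³

The NaCl-type structure contains Z = 4 formula units per cell; M(KBr) = 39.10 + 79.90 = 119.0 g/mol.
a³ = (6.580 × 10^-8 cm)³ = 2.849 × 10^-22 cm³.
ρ = 4 × 119.0 / (6.022 × 10²³ × 2.849 × 10^-22) = 2.775 g/cm³ = 2770 kg/m³.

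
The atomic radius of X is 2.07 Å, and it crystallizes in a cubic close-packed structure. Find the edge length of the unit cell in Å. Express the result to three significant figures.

5.85 Å

In an FCC lattice, atoms touch along the face diagonal, so √2·a = 4r.
a = 4r/√2 = 4 × 2.07 / 1.4142 = 5.85 Å.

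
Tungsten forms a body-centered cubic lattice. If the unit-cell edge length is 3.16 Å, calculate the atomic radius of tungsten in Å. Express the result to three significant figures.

In a BCC lattice, atoms touch along the body diagonal, so √3·a = 4r.
r = √3·a/4 = 1.7321 × 3.16 / 4 = 1.37 Å.

1.37 Å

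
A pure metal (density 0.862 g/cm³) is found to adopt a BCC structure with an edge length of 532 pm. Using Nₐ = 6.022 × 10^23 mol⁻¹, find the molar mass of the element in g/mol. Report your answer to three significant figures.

A BCC cell has Z = 2 atoms; a = 5.320 × 10^-8 cm.
M = ρ·N_A·a³/Z = 0.862 × 6.022 × 10²³ × 1.506 × 10^-22 / 2 = 39.1 g/mol.

39.1 g/mol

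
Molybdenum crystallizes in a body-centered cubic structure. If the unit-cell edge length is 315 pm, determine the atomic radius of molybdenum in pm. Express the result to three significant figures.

136 pm

In a BCC lattice, atoms touch along the body diagonal, so √3·a = 4r.
r = √3·a/4 = 1.7321 × 315 / 4 = 136 pm.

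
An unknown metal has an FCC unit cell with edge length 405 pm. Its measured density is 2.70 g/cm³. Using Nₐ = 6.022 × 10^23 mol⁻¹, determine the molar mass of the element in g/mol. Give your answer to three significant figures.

An FCC cell has Z = 4 atoms; a = 4.050 × 10^-8 cm.
M = ρ·N_A·a³/Z = 2.70 × 6.022 × 10²³ × 6.643 × 10^-23 / 4 = 27.0 g/mol.

27.0 g/mol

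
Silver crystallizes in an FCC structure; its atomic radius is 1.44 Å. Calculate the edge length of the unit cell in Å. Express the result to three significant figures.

4.07 Å

In an FCC lattice, atoms touch along the face diagonal, so √2·a = 4r.
a = 4r/√2 = 4 × 1.44 / 1.4142 = 4.07 Å.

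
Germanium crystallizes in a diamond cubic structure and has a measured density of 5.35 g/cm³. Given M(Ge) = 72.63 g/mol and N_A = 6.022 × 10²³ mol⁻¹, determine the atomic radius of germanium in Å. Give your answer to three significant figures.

1.22 Å

For a diamond cubic cell (Z = 8), a³ = Z·M/(N_A·ρ) = 8 × 72.63 / (6.022 × 10²³ × 5.350) = 1.803 × 10^-22 cm³, so a = 5.650 × 10^-8 cm = 5.650 Å.
Nearest neighbors lie along the body diagonal with √3·a = 8r, so r = 0.2165 × a = 1.22 Å.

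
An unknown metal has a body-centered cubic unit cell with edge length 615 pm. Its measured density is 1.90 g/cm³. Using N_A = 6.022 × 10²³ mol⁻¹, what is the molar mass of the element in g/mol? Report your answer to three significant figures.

133 g/mol

A BCC cell has Z = 2 atoms; a = 6.150 × 10^-8 cm.
M = ρ·N_A·a³/Z = 1.90 × 6.022 × 10²³ × 2.326 × 10^-22 / 2 = 133 g/mol.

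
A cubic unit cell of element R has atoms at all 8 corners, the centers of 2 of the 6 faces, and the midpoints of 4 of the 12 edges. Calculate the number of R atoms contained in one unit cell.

3

Corner atoms are shared by 8 cells (1/8 each), face atoms by 2 (1/2 each), edge atoms by 4 (1/4 each).
Net atoms = 8 × 1/8 + 2 × 1/2 + 4 × 1/4 = 1 + 1 + 1 = 3.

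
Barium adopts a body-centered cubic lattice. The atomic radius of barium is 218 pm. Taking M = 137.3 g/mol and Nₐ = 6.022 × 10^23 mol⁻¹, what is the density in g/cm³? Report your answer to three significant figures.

In a BCC lattice, atoms touch along the body diagonal, so √3·a = 4r, giving a = 503.4 pm = 5.034 × 10^-8 cm.
With Z = 2, ρ = Z·M/(N_A·a³) = 2 × 137.3 / (6.022 × 10²³ × 1.276 × 10^-22) = 3.573 g/cm³.

3.57 g/cm³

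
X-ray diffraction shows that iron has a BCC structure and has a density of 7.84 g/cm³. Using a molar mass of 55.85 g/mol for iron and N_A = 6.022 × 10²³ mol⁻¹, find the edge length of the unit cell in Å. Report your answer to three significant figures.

With Z = 2 atoms per BCC cell, a³ = Z·M/(N_A·ρ) = 2 × 55.85 / (6.022 × 10²³ × 7.840 g/cm³) = 2.366 × 10^-23 cm³.
a = (2.366 × 10^-23)^(1/3) = 2.871 × 10^-8 cm = 2.87 Å.

2.87 Å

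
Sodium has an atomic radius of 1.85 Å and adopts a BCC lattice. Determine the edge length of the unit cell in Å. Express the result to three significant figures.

In a BCC lattice, atoms touch along the body diagonal, so √3·a = 4r.
a = 4r/√3 = 4 × 1.85 / 1.7321 = 4.27 Å.

4.27 Å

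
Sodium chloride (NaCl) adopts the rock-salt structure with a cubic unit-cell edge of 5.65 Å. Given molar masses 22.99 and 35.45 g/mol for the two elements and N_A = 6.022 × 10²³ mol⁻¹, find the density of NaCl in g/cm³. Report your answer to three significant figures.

2.15 g/cm³

The rock-salt structure contains Z = 4 formula units per cell; M(NaCl) = 22.99 + 35.45 = 58.44 g/mol.
a³ = (5.650 × 10^-8 cm)³ = 1.804 × 10^-22 cm³.
ρ = 4 × 58.44 / (6.022 × 10²³ × 1.804 × 10^-22) = 2.152 g/cm³.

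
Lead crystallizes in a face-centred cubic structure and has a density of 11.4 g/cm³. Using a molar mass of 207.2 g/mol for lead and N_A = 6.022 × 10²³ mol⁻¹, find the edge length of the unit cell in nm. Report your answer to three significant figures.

0.494 nm

With Z = 4 atoms per FCC cell, a³ = Z·M/(N_A·ρ) = 4 × 207.2 / (6.022 × 10²³ × 11.40 g/cm³) = 1.207 × 10^-22 cm³.
a = (1.207 × 10^-22)^(1/3) = 4.942 × 10^-8 cm = 0.494 nm.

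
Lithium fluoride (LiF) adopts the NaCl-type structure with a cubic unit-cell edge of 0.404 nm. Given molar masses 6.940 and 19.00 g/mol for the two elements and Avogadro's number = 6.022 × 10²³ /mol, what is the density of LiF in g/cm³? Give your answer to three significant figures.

The NaCl-type structure contains Z = 4 formula units per cell; M(LiF) = 6.940 + 19.00 = 25.94 g/mol.
a³ = (4.040 × 10^-8 cm)³ = 6.594 × 10^-23 cm³.
ρ = 4 × 25.94 / (6.022 × 10²³ × 6.594 × 10^-23) = 2.613 g/cm³.

2.61 g/cm³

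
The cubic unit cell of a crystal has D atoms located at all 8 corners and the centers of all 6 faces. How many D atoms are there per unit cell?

Corner atoms are shared by 8 cells (1/8 each), face atoms by 2 (1/2 each).
Net atoms = 8 × 1/8 + 6 × 1/2 = 1 + 3 = 4.

4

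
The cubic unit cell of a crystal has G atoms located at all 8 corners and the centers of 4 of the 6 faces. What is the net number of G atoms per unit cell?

Corner atoms are shared by 8 cells (1/8 each), face atoms by 2 (1/2 each).
Net atoms = 8 × 1/8 + 4 × 1/2 = 1 + 2 = 3.

3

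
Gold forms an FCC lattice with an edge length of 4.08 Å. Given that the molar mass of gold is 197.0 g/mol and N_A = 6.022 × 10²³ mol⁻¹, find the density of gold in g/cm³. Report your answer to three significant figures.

An FCC unit cell contains Z = 4 atoms.
Cell volume: a³ = (4.08 Å)³ = (4.080 × 10^-8 cm)³ = 6.792 × 10^-23 cm³.
ρ = Z·M/(N_A·a³) = 4 × 197.0 / (6.022 × 10²³ × 6.792 × 10^-23) = 19.27 g/cm³.

19.3 g/cm³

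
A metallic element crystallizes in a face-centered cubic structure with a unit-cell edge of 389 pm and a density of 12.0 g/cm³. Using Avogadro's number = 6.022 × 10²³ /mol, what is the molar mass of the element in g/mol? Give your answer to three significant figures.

106 g/mol

An FCC cell has Z = 4 atoms; a = 3.890 × 10^-8 cm.
M = ρ·N_A·a³/Z = 12.0 × 6.022 × 10²³ × 5.886 × 10^-23 / 4 = 106 g/mol.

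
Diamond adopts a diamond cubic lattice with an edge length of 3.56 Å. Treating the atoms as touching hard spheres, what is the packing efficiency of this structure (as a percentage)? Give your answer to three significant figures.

In a diamond cubic lattice nearest neighbors lie along the body diagonal with √3·a = 8r, so r = 0.2165a = 0.7708 Å.
Packing fraction = Z·(4/3)πr³ / a³ = 8 × (4/3)π × (0.7708)³ / (3.56)³ = 0.3401 = 34.0%.

34.0%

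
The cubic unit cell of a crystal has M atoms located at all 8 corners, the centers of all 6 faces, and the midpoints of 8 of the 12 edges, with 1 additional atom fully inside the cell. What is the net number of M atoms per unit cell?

7

Corner atoms are shared by 8 cells (1/8 each), face atoms by 2 (1/2 each), edge atoms by 4 (1/4 each), interior atoms are unshared.
Net atoms = 8 × 1/8 + 6 × 1/2 + 8 × 1/4 + 1 = 1 + 3 + 2 + 1 = 7.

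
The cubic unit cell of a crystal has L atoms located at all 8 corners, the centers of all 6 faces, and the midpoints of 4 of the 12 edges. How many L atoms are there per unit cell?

Corner atoms are shared by 8 cells (1/8 each), face atoms by 2 (1/2 each), edge atoms by 4 (1/4 each).
Net atoms = 8 × 1/8 + 6 × 1/2 + 4 × 1/4 = 1 + 3 + 1 = 5.

5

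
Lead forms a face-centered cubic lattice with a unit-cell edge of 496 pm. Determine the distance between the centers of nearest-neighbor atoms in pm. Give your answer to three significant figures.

In an FCC structure, atoms touch along the face diagonal, so √2·a = 4r; the nearest-neighbor distance equals 2r = 0.7071·a.
d = 0.7071 × 496 = 351 pm.

351 pm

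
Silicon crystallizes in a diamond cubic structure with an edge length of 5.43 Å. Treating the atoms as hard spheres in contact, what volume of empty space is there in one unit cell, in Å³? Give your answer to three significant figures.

106 Å³

In a diamond cubic lattice nearest neighbors lie along the body diagonal with √3·a = 8r, so r = 0.2165a = 1.176 Å.
V_cell = a³ = 160.1 Å³; V_atoms = 8 × (4/3)πr³ = 54.45 Å³.
Empty space = 160.1 − 54.45 = 106 Å³.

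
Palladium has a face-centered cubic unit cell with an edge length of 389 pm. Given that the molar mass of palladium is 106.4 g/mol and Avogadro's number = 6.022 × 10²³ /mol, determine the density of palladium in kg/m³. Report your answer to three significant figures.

An FCC unit cell contains Z = 4 atoms.
Cell volume: a³ = (389 pm)³ = (3.890 × 10^-8 cm)³ = 5.886 × 10^-23 cm³.
ρ = Z·M/(N_A·a³) = 4 × 106.4 / (6.022 × 10²³ × 5.886 × 10^-23) = 12.01 g/cm³ = 12000 kg/m³.

12000 kg/m³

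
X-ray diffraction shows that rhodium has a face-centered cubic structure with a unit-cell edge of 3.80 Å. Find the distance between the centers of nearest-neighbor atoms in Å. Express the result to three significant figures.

In an FCC structure, atoms touch along the face diagonal, so √2·a = 4r; the nearest-neighbor distance equals 2r = 0.7071·a.
d = 0.7071 × 3.80 = 2.69 Å.

2.69 Å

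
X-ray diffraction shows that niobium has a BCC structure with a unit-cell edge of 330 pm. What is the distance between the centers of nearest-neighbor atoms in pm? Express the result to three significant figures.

286 pm

In a BCC structure, atoms touch along the body diagonal, so √3·a = 4r; the nearest-neighbor distance equals 2r = 0.8660·a.
d = 0.8660 × 330 = 286 pm.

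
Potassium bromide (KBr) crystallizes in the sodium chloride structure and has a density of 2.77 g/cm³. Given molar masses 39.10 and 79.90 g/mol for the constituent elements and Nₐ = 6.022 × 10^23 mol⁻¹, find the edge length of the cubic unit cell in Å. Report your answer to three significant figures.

6.58 Å

M(KBr) = 119.0 g/mol; Z = 4 formula units per cell.
a³ = Z·M/(N_A·ρ) = 4 × 119.0 / (6.022 × 10²³ × 2.77) = 2.854 × 10^-22 cm³, so a = 6.584 × 10^-8 cm = 6.58 Å.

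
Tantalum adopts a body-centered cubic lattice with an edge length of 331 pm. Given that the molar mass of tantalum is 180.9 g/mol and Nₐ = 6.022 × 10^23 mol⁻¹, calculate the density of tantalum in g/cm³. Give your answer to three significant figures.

16.6 g/cm³

A BCC unit cell contains Z = 2 atoms.
Cell volume: a³ = (331 pm)³ = (3.310 × 10^-8 cm)³ = 3.626 × 10^-23 cm³.
ρ = Z·M/(N_A·a³) = 2 × 180.9 / (6.022 × 10²³ × 3.626 × 10^-23) = 16.57 g/cm³.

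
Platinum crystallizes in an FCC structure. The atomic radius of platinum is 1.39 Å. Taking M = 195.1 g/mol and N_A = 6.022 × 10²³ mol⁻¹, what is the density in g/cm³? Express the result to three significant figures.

In an FCC lattice, atoms touch along the face diagonal, so √2·a = 4r, giving a = 3.932 Å = 3.932 × 10^-8 cm.
With Z = 4, ρ = Z·M/(N_A·a³) = 4 × 195.1 / (6.022 × 10²³ × 6.077 × 10^-23) = 21.33 g/cm³.

21.3 g/cm³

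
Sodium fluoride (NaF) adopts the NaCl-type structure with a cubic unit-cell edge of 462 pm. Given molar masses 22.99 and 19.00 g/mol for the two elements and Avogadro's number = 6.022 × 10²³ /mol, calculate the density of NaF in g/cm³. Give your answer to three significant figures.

2.83 g/cm³

The NaCl-type structure contains Z = 4 formula units per cell; M(NaF) = 22.99 + 19.00 = 41.99 g/mol.
a³ = (4.620 × 10^-8 cm)³ = 9.861 × 10^-23 cm³.
ρ = 4 × 41.99 / (6.022 × 10²³ × 9.861 × 10^-23) = 2.828 g/cm³.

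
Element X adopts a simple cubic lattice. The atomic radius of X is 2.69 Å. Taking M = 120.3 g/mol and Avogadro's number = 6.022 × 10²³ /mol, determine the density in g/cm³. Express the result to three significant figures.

In a simple cubic lattice, atoms touch along the cell edge, so a = 2r, giving a = 5.380 Å = 5.380 × 10^-8 cm.
With Z = 1, ρ = Z·M/(N_A·a³) = 1 × 120.3 / (6.022 × 10²³ × 1.557 × 10^-22) = 1.283 g/cm³.

1.28 g/cm³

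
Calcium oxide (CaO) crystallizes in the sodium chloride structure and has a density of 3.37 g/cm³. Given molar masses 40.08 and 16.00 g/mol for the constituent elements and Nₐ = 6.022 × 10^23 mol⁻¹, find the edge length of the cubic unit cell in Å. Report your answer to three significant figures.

4.80 Å

M(CaO) = 56.08 g/mol; Z = 4 formula units per cell.
a³ = Z·M/(N_A·ρ) = 4 × 56.08 / (6.022 × 10²³ × 3.37) = 1.105 × 10^-22 cm³, so a = 4.799 × 10^-8 cm = 4.80 Å.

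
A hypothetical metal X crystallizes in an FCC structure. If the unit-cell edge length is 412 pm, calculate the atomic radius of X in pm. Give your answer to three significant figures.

146 pm

In an FCC lattice, atoms touch along the face diagonal, so √2·a = 4r.
r = √2·a/4 = 1.4142 × 412 / 4 = 146 pm.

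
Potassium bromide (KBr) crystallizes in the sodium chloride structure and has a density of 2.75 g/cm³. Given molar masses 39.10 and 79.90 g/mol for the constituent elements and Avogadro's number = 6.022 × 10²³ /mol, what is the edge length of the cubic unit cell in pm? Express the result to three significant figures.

M(KBr) = 119.0 g/mol; Z = 4 formula units per cell.
a³ = Z·M/(N_A·ρ) = 4 × 119.0 / (6.022 × 10²³ × 2.75) = 2.874 × 10^-22 cm³, so a = 6.600 × 10^-8 cm = 660 pm.

660 pm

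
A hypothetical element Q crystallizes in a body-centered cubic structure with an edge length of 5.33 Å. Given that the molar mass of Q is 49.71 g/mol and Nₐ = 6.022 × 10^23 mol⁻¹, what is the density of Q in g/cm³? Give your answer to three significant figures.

1.09 g/cm³

A BCC unit cell contains Z = 2 atoms.
Cell volume: a³ = (5.33 Å)³ = (5.330 × 10^-8 cm)³ = 1.514 × 10^-22 cm³.
ρ = Z·M/(N_A·a³) = 2 × 49.71 / (6.022 × 10²³ × 1.514 × 10^-22) = 1.090 g/cm³.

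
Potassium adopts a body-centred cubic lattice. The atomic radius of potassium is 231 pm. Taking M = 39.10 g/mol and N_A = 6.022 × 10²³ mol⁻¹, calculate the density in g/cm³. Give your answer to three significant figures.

In a BCC lattice, atoms touch along the body diagonal, so √3·a = 4r, giving a = 533.5 pm = 5.335 × 10^-8 cm.
With Z = 2, ρ = Z·M/(N_A·a³) = 2 × 39.10 / (6.022 × 10²³ × 1.518 × 10^-22) = 0.8553 g/cm³.

0.855 g/cm³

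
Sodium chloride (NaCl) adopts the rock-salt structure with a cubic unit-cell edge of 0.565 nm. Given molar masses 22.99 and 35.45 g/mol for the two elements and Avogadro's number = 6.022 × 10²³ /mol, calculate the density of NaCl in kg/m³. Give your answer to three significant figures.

The rock-salt structure contains Z = 4 formula units per cell; M(NaCl) = 22.99 + 35.45 = 58.44 g/mol.
a³ = (5.650 × 10^-8 cm)³ = 1.804 × 10^-22 cm³.
ρ = 4 × 58.44 / (6.022 × 10²³ × 1.804 × 10^-22) = 2.152 g/cm³ = 2150 kg/m³.

2150 kg/m³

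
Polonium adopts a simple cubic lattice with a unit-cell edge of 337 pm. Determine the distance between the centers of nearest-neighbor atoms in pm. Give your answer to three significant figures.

337 pm

In a simple cubic structure, atoms touch along the cell edge, so a = 2r; the nearest-neighbor distance equals 2r = 1.000·a.
d = 1.000 × 337 = 337 pm.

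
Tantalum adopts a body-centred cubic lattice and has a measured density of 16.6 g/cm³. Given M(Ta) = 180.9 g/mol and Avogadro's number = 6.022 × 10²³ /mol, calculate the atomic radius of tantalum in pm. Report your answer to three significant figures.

143 pm

For a BCC cell (Z = 2), a³ = Z·M/(N_A·ρ) = 2 × 180.9 / (6.022 × 10²³ × 16.60) = 3.619 × 10^-23 cm³, so a = 3.308 × 10^-8 cm = 330.8 pm.
Atoms touch along the body diagonal, so √3·a = 4r, so r = 0.4330 × a = 143 pm.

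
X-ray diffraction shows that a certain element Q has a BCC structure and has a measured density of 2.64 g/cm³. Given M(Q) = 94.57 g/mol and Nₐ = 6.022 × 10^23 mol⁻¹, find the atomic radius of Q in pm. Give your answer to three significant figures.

For a BCC cell (Z = 2), a³ = Z·M/(N_A·ρ) = 2 × 94.57 / (6.022 × 10²³ × 2.640) = 1.190 × 10^-22 cm³, so a = 4.918 × 10^-8 cm = 491.8 pm.
Atoms touch along the body diagonal, so √3·a = 4r, so r = 0.4330 × a = 213 pm.

213 pm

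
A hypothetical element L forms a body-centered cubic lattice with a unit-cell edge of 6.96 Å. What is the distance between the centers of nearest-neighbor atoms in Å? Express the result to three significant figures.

In a BCC structure, atoms touch along the body diagonal, so √3·a = 4r; the nearest-neighbor distance equals 2r = 0.8660·a.
d = 0.8660 × 6.96 = 6.03 Å.

6.03 Å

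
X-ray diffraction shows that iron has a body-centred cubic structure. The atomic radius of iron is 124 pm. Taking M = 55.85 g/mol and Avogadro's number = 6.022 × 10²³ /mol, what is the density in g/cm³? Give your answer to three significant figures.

In a BCC lattice, atoms touch along the body diagonal, so √3·a = 4r, giving a = 286.4 pm = 2.864 × 10^-8 cm.
With Z = 2, ρ = Z·M/(N_A·a³) = 2 × 55.85 / (6.022 × 10²³ × 2.348 × 10^-23) = 7.899 g/cm³.

7.90 g/cm³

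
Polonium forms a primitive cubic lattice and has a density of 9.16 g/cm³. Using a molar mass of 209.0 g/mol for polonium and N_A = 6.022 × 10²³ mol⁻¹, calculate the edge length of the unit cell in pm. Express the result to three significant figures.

With Z = 1 atom per simple cubic cell, a³ = Z·M/(N_A·ρ) = 1 × 209.0 / (6.022 × 10²³ × 9.160 g/cm³) = 3.789 × 10^-23 cm³.
a = (3.789 × 10^-23)^(1/3) = 3.359 × 10^-8 cm = 336 pm.

336 pm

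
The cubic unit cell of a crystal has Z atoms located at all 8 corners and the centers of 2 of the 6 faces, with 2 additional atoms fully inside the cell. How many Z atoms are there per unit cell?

4

Corner atoms are shared by 8 cells (1/8 each), face atoms by 2 (1/2 each), interior atoms are unshared.
Net atoms = 8 × 1/8 + 2 × 1/2 + 2 = 1 + 1 + 2 = 4.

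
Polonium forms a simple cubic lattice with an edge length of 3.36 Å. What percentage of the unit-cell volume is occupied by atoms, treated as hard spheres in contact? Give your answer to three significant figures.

52.4%

In a simple cubic lattice atoms touch along the cell edge, so a = 2r, so r = 0.5000a = 1.680 Å.
Packing fraction = Z·(4/3)πr³ / a³ = 1 × (4/3)π × (1.680)³ / (3.36)³ = 0.5236 = 52.4%.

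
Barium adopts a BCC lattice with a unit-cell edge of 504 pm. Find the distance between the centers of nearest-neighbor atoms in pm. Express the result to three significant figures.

436 pm

In a BCC structure, atoms touch along the body diagonal, so √3·a = 4r; the nearest-neighbor distance equals 2r = 0.8660·a.
d = 0.8660 × 504 = 436 pm.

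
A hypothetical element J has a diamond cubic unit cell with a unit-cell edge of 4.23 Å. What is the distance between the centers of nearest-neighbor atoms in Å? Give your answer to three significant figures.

In a diamond cubic structure, nearest neighbors lie along the body diagonal with √3·a = 8r; the nearest-neighbor distance equals 2r = 0.4330·a.
d = 0.4330 × 4.23 = 1.83 Å.

1.83 Å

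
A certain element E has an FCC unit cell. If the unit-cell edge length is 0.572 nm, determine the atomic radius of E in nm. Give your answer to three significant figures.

0.202 nm

In an FCC lattice, atoms touch along the face diagonal, so √2·a = 4r.
r = √2·a/4 = 1.4142 × 0.572 / 4 = 0.202 nm.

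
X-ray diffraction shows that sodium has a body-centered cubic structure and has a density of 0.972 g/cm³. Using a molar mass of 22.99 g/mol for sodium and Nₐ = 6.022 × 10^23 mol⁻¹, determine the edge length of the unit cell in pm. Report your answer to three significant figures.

428 pm

With Z = 2 atoms per BCC cell, a³ = Z·M/(N_A·ρ) = 2 × 22.99 / (6.022 × 10²³ × 0.9720 g/cm³) = 7.855 × 10^-23 cm³.
a = (7.855 × 10^-23)^(1/3) = 4.283 × 10^-8 cm = 428 pm.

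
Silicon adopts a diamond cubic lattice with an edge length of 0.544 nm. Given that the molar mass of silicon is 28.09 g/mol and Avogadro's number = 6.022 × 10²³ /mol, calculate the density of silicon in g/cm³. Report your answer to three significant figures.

A diamond cubic unit cell contains Z = 8 atoms.
Cell volume: a³ = (0.544 nm)³ = (5.440 × 10^-8 cm)³ = 1.610 × 10^-22 cm³.
ρ = Z·M/(N_A·a³) = 8 × 28.09 / (6.022 × 10²³ × 1.610 × 10^-22) = 2.318 g/cm³.

2.32 g/cm³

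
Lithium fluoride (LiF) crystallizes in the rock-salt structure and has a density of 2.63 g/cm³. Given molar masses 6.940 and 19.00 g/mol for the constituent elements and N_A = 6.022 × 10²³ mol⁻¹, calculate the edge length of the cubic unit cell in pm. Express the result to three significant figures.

403 pm

M(LiF) = 25.94 g/mol; Z = 4 formula units per cell.
a³ = Z·M/(N_A·ρ) = 4 × 25.94 / (6.022 × 10²³ × 2.63) = 6.551 × 10^-23 cm³, so a = 4.031 × 10^-8 cm = 403 pm.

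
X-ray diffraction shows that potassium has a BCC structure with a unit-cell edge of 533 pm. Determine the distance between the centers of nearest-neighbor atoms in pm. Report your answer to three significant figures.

462 pm

In a BCC structure, atoms touch along the body diagonal, so √3·a = 4r; the nearest-neighbor distance equals 2r = 0.8660·a.
d = 0.8660 × 533 = 462 pm.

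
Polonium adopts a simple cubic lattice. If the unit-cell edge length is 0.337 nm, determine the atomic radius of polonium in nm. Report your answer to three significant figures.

In a simple cubic lattice, atoms touch along the cell edge, so a = 2r.
r = a/2 = 0.337/2 = 0.169 nm.

0.169 nm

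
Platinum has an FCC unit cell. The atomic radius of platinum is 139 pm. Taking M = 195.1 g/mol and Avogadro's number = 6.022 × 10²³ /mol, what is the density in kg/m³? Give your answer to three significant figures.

21300 kg/m³

In an FCC lattice, atoms touch along the face diagonal, so √2·a = 4r, giving a = 393.2 pm = 3.932 × 10^-8 cm.
With Z = 4, ρ = Z·M/(N_A·a³) = 4 × 195.1 / (6.022 × 10²³ × 6.077 × 10^-23) = 21.33 g/cm³ = 21300 kg/m³.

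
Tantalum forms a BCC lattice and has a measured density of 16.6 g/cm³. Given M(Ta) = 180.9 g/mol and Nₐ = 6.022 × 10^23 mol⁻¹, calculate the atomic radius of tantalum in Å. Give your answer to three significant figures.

For a BCC cell (Z = 2), a³ = Z·M/(N_A·ρ) = 2 × 180.9 / (6.022 × 10²³ × 16.60) = 3.619 × 10^-23 cm³, so a = 3.308 × 10^-8 cm = 3.308 Å.
Atoms touch along the body diagonal, so √3·a = 4r, so r = 0.4330 × a = 1.43 Å.

1.43 Å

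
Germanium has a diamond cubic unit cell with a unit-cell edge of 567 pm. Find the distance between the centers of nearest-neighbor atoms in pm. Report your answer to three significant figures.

In a diamond cubic structure, nearest neighbors lie along the body diagonal with √3·a = 8r; the nearest-neighbor distance equals 2r = 0.4330·a.
d = 0.4330 × 567 = 246 pm.

246 pm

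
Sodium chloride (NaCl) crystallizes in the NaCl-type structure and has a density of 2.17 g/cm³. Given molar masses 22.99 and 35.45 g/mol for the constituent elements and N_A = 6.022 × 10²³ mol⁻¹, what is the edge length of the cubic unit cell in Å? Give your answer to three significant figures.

M(NaCl) = 58.44 g/mol; Z = 4 formula units per cell.
a³ = Z·M/(N_A·ρ) = 4 × 58.44 / (6.022 × 10²³ × 2.17) = 1.789 × 10^-22 cm³, so a = 5.635 × 10^-8 cm = 5.63 Å.

5.63 Å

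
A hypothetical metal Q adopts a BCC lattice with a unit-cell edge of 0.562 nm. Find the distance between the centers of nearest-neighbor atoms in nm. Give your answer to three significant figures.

In a BCC structure, atoms touch along the body diagonal, so √3·a = 4r; the nearest-neighbor distance equals 2r = 0.8660·a.
d = 0.8660 × 0.562 = 0.487 nm.

0.487 nm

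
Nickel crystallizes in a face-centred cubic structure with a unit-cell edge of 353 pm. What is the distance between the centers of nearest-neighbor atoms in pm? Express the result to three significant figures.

250 pm

In an FCC structure, atoms touch along the face diagonal, so √2·a = 4r; the nearest-neighbor distance equals 2r = 0.7071·a.
d = 0.7071 × 353 = 250 pm.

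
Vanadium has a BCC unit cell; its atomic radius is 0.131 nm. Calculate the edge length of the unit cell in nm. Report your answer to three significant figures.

In a BCC lattice, atoms touch along the body diagonal, so √3·a = 4r.
a = 4r/√3 = 4 × 0.131 / 1.7321 = 0.303 nm.

0.303 nm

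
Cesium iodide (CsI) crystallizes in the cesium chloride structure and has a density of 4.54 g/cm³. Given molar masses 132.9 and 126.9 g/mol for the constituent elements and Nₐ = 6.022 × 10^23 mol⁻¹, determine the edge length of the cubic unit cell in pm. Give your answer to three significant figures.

M(CsI) = 259.8 g/mol; Z = 1 formula unit per cell.
a³ = Z·M/(N_A·ρ) = 1 × 259.8 / (6.022 × 10²³ × 4.54) = 9.503 × 10^-23 cm³, so a = 4.563 × 10^-8 cm = 456 pm.

456 pm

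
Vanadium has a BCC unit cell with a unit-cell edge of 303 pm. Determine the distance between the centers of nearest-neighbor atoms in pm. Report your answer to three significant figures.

In a BCC structure, atoms touch along the body diagonal, so √3·a = 4r; the nearest-neighbor distance equals 2r = 0.8660·a.
d = 0.8660 × 303 = 262 pm.

262 pm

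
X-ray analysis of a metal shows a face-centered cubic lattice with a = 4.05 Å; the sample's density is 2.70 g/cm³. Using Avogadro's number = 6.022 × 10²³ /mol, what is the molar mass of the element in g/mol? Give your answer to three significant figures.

27.0 g/mol

An FCC cell has Z = 4 atoms; a = 4.050 × 10^-8 cm.
M = ρ·N_A·a³/Z = 2.70 × 6.022 × 10²³ × 6.643 × 10^-23 / 4 = 27.0 g/mol.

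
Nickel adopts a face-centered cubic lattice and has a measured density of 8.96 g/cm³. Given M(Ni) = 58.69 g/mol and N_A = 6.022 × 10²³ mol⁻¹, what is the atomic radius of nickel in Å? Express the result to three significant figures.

1.24 Å

For an FCC cell (Z = 4), a³ = Z·M/(N_A·ρ) = 4 × 58.69 / (6.022 × 10²³ × 8.960) = 4.351 × 10^-23 cm³, so a = 3.517 × 10^-8 cm = 3.517 Å.
Atoms touch along the face diagonal, so √2·a = 4r, so r = 0.3536 × a = 1.24 Å.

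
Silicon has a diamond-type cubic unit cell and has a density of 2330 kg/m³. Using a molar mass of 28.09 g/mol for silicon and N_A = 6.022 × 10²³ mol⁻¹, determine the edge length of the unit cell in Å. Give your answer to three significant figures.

5.43 Å

With Z = 8 atoms per diamond cubic cell, a³ = Z·M/(N_A·ρ) = 8 × 28.09 / (6.022 × 10²³ × 2.330 g/cm³) = 1.602 × 10^-22 cm³.
a = (1.602 × 10^-22)^(1/3) = 5.431 × 10^-8 cm = 5.43 Å.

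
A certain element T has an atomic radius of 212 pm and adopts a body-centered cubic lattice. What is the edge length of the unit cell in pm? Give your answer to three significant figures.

In a BCC lattice, atoms touch along the body diagonal, so √3·a = 4r.
a = 4r/√3 = 4 × 212 / 1.7321 = 490 pm.

490 pm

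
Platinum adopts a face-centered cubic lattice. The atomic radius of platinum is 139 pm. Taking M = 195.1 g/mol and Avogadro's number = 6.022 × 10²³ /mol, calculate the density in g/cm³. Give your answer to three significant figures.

In an FCC lattice, atoms touch along the face diagonal, so √2·a = 4r, giving a = 393.2 pm = 3.932 × 10^-8 cm.
With Z = 4, ρ = Z·M/(N_A·a³) = 4 × 195.1 / (6.022 × 10²³ × 6.077 × 10^-23) = 21.33 g/cm³.

21.3 g/cm³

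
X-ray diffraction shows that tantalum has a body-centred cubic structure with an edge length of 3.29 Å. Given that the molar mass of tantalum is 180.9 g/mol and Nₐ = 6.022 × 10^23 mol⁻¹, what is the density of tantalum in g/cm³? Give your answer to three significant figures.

16.9 g/cm³

A BCC unit cell contains Z = 2 atoms.
Cell volume: a³ = (3.29 Å)³ = (3.290 × 10^-8 cm)³ = 3.561 × 10^-23 cm³.
ρ = Z·M/(N_A·a³) = 2 × 180.9 / (6.022 × 10²³ × 3.561 × 10^-23) = 16.87 g/cm³.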